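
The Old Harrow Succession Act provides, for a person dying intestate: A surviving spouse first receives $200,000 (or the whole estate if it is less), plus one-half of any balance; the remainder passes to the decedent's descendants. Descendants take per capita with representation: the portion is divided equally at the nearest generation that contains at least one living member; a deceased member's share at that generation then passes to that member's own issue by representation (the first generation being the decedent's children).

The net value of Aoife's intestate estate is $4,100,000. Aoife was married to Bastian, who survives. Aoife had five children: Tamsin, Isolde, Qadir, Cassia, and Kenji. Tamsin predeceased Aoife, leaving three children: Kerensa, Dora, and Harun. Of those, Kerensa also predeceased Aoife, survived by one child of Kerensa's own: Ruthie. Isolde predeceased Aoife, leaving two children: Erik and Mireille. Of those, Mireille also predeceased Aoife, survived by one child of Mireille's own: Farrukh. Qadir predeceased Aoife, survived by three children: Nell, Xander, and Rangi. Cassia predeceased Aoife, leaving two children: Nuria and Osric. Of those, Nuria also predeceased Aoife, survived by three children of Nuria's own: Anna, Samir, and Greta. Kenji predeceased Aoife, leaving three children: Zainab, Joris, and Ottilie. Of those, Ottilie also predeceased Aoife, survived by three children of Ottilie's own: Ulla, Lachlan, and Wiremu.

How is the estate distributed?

Bastian: $2,150,000; Ruthie: $150,000; Dora: $150,000; Harun: $150,000; Erik: $150,000; Farrukh: $150,000; Nell: $150,000; Xander: $150,000; Rangi: $150,000; Anna: $50,000; Samir: $50,000; Greta: $50,000; Osric: $150,000; Zainab: $150,000; Joris: $150,000; Ulla: $50,000; Lachlan: $50,000; Wiremu: $50,000

Bastian first takes $200,000, leaving a balance of $3,900,000. Bastian then takes one-half of the balance ($1,950,000), for a total of $2,150,000. The remaining $1,950,000 passes to the descendants.
No child survives, so the initial division is made at the grandchildren's generation.
The descendants' portion ($1,950,000) is divided into 13 shares of $150,000: Dora, Harun, Erik, Nell, Xander, Rangi, Osric, Zainab, and Joris each take $150,000; Kerensa's $150,000 share passes to Kerensa's issue; Mireille's $150,000 share passes to Mireille's issue; Nuria's $150,000 share passes to Nuria's issue; Ottilie's $150,000 share passes to Ottilie's issue.
Kerensa's share ($150,000) passes entirely to Ruthie.
Mireille's share ($150,000) passes entirely to Farrukh.
Nuria's share ($150,000) is divided into 3 shares of $50,000: Anna, Samir, and Greta each take $50,000.
Ottilie's share ($150,000) is divided into 3 shares of $50,000: Ulla, Lachlan, and Wiremu each take $50,000.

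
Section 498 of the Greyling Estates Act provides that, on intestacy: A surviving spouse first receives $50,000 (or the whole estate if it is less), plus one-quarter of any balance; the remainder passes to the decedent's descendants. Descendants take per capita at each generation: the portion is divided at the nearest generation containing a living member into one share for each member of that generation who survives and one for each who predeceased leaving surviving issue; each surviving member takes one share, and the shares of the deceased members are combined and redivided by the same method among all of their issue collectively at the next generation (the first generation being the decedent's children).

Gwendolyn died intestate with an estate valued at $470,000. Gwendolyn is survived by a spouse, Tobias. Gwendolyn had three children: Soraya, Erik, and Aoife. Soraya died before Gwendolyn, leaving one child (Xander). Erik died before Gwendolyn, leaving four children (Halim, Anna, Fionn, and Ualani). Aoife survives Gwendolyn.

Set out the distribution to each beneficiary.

Tobias first takes $50,000, leaving a balance of $420,000. Tobias then takes one-quarter of the balance ($105,000), for a total of $155,000. The remaining $315,000 passes to the descendants.
The descendants' portion ($315,000) is divided at the children's generation into 3 shares of $105,000. Aoife takes $105,000. The 2 shares of the deceased (Soraya and Erik) are combined into a pool of $210,000.
That pool ($210,000) is divided at the grandchildren's generation equally among Xander, Halim, Anna, Fionn, and Ualani: $42,000 each.

Tobias: $155,000; Xander: $42,000; Halim: $42,000; Anna: $42,000; Fionn: $42,000; Ualani: $42,000; Aoife: $105,000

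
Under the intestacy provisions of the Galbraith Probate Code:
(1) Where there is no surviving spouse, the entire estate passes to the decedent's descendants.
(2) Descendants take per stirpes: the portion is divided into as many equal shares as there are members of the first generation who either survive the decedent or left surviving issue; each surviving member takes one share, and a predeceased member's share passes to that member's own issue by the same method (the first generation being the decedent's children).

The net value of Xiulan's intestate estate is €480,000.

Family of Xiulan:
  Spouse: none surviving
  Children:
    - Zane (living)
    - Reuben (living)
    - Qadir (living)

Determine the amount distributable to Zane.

The entire €480,000 passes to the descendants.
That amount (€480,000) is divided into 3 shares of €160,000: Zane, Reuben, and Qadir each take €160,000.

Zane receives €160,000.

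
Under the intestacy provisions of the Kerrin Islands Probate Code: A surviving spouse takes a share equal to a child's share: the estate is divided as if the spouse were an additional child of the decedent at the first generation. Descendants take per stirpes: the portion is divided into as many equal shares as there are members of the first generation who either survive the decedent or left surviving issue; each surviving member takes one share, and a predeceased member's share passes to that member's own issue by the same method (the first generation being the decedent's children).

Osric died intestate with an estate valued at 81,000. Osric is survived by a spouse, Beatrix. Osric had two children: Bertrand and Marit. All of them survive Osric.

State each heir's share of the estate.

Beatrix: 27,000; Bertrand: 27,000; Marit: 27,000

The spouse counts as an additional share at the children's level, so there are 3 primary shares of 27,000. Beatrix takes one such share (27,000).
The children's combined portion (54,000) is divided into 2 shares of 27,000: Bertrand and Marit each take 27,000.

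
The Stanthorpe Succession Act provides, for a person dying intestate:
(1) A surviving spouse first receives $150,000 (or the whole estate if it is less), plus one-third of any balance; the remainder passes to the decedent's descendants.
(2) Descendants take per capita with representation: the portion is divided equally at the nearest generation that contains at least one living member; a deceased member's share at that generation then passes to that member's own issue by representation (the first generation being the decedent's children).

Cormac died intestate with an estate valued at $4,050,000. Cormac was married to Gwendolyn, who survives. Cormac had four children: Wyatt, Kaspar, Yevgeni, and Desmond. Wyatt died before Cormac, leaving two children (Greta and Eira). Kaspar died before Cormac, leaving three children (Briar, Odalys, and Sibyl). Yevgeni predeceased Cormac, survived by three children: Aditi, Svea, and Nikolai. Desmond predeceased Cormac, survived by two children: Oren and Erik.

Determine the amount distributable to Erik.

Erik receives $260,000.

Gwendolyn first takes $150,000, leaving a balance of $3,900,000. Gwendolyn then takes one-third of the balance ($1,300,000), for a total of $1,450,000. The remaining $2,600,000 passes to the descendants.
No child survives, so the initial division is made at the grandchildren's generation.
The descendants' portion ($2,600,000) is divided into 10 shares of $260,000: Greta, Eira, Briar, Odalys, Sibyl, Aditi, Svea, Nikolai, Oren, and Erik each take $260,000.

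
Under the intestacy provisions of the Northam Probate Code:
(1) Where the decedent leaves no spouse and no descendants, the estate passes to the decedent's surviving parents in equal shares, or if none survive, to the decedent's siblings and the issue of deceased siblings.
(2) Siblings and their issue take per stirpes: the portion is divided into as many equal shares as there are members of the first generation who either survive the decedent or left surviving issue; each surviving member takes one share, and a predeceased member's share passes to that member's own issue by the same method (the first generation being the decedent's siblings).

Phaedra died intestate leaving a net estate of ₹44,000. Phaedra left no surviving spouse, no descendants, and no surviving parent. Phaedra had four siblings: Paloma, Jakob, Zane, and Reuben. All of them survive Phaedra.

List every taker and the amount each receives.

Paloma: ₹11,000; Jakob: ₹11,000; Zane: ₹11,000; Reuben: ₹11,000

The entire ₹44,000 passes to the siblings and their issue.
That amount (₹44,000) is divided into 4 shares of ₹11,000: Paloma, Jakob, Zane, and Reuben each take ₹11,000.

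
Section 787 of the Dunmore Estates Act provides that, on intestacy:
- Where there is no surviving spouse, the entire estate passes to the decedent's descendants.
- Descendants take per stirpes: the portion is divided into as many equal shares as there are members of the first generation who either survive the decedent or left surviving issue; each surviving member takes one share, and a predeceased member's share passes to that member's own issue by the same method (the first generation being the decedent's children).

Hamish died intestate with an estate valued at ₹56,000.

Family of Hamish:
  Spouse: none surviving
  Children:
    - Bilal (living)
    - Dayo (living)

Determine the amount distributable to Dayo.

The entire ₹56,000 passes to the descendants.
That amount (₹56,000) is divided into 2 shares of ₹28,000: Bilal and Dayo each take ₹28,000.

Dayo receives ₹28,000.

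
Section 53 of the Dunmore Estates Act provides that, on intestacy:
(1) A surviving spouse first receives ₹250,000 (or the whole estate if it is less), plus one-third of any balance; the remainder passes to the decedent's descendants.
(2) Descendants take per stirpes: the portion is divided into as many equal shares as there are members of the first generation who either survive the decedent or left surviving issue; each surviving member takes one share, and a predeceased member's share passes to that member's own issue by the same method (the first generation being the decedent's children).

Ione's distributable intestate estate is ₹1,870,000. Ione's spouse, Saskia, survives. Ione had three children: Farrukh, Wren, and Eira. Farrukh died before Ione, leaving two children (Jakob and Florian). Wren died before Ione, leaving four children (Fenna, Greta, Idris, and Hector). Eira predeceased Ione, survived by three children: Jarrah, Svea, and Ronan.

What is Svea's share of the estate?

Saskia first takes ₹250,000, leaving a balance of ₹1,620,000. Saskia then takes one-third of the balance (₹540,000), for a total of ₹790,000. The remaining ₹1,080,000 passes to the descendants.
The descendants' portion (₹1,080,000) is divided into 3 shares of ₹360,000: Farrukh's ₹360,000 share passes to Farrukh's issue; Wren's ₹360,000 share passes to Wren's issue; Eira's ₹360,000 share passes to Eira's issue.
Farrukh's share (₹360,000) is divided into 2 shares of ₹180,000: Jakob and Florian each take ₹180,000.
Wren's share (₹360,000) is divided into 4 shares of ₹90,000: Fenna, Greta, Idris, and Hector each take ₹90,000.
Eira's share (₹360,000) is divided into 3 shares of ₹120,000: Jarrah, Svea, and Ronan each take ₹120,000.

Svea receives ₹120,000.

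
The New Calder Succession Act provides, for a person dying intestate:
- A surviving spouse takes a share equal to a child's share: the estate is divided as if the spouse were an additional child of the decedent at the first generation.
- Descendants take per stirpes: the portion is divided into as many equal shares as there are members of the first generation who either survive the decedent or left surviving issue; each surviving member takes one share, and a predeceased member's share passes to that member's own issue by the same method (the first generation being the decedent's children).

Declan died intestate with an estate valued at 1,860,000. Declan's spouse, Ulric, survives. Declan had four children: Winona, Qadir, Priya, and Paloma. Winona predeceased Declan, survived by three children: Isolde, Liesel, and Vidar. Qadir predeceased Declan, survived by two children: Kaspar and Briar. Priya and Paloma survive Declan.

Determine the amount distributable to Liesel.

Liesel receives 124,000.

The spouse counts as an additional share at the children's level, so there are 5 primary shares of 372,000. Ulric takes one such share (372,000).
The children's combined portion (1,488,000) is divided into 4 shares of 372,000: Priya and Paloma each take 372,000; Winona's 372,000 share passes to Winona's issue; Qadir's 372,000 share passes to Qadir's issue.
Winona's share (372,000) is divided into 3 shares of 124,000: Isolde, Liesel, and Vidar each take 124,000.
Qadir's share (372,000) is divided into 2 shares of 186,000: Kaspar and Briar each take 186,000.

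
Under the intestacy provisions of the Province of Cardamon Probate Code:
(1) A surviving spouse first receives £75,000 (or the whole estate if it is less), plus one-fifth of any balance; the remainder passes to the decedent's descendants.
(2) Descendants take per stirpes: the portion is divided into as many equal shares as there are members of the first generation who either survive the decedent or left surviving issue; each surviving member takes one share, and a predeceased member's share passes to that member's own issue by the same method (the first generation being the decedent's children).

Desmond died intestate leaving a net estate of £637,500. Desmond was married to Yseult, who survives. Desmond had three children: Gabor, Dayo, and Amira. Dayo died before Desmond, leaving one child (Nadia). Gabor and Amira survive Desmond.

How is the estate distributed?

Yseult: £187,500; Gabor: £150,000; Nadia: £150,000; Amira: £150,000

Yseult first takes £75,000, leaving a balance of £562,500. Yseult then takes one-fifth of the balance (£112,500), for a total of £187,500. The remaining £450,000 passes to the descendants.
The descendants' portion (£450,000) is divided into 3 shares of £150,000: Gabor and Amira each take £150,000; Dayo's £150,000 share passes to Dayo's issue.
Dayo's share (£150,000) passes entirely to Nadia.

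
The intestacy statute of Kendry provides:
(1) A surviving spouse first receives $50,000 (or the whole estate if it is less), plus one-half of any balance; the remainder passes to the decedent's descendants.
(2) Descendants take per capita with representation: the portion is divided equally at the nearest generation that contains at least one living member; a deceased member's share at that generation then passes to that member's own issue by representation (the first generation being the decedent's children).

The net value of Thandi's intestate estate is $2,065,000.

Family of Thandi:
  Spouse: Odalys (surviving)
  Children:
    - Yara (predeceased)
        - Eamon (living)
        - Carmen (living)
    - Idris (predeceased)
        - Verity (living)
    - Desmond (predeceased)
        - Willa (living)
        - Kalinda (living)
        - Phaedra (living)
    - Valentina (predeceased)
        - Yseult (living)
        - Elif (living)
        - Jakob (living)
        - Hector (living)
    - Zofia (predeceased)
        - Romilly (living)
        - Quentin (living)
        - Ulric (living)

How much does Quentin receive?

Quentin receives $77,500.

Odalys first takes $50,000, leaving a balance of $2,015,000. Odalys then takes one-half of the balance ($1,007,500), for a total of $1,057,500. The remaining $1,007,500 passes to the descendants.
No child survives, so the initial division is made at the grandchildren's generation.
The descendants' portion ($1,007,500) is divided into 13 shares of $77,500: Eamon, Carmen, Verity, Willa, Kalinda, Phaedra, Yseult, Elif, Jakob, Hector, Romilly, Quentin, and Ulric each take $77,500.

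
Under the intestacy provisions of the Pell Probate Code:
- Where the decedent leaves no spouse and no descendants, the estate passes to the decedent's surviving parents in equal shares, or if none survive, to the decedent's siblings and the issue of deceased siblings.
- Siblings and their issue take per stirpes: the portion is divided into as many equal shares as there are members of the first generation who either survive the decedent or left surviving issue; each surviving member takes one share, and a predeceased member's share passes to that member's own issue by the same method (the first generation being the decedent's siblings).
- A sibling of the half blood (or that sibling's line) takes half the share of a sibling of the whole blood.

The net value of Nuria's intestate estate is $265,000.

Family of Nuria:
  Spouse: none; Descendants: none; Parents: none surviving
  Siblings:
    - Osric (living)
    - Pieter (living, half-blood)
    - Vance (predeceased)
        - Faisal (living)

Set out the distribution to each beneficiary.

Osric: $106,000; Pieter: $53,000; Faisal: $106,000

The entire $265,000 passes to the siblings and their issue.
Counting each half-blood sibling's line as half a unit, there are 5/2 units in $265,000, so one unit is $106,000. Whole-blood lines (Osric and Vance) take $106,000 each; half-blood lines (Pieter) take $53,000 each.
Vance's share ($106,000) passes entirely to Faisal.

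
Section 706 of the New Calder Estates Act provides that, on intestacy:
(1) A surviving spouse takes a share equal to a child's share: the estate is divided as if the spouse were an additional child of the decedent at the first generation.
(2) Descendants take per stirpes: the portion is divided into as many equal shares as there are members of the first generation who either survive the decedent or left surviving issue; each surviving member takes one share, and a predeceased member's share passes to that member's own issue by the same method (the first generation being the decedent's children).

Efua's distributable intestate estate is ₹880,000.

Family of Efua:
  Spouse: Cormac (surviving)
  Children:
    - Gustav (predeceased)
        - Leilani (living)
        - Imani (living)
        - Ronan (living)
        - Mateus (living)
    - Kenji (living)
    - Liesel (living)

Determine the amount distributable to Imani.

Imani receives ₹55,000.

The spouse counts as an additional share at the children's level, so there are 4 primary shares of ₹220,000. Cormac takes one such share (₹220,000).
The children's combined portion (₹660,000) is divided into 3 shares of ₹220,000: Kenji and Liesel each take ₹220,000; Gustav's ₹220,000 share passes to Gustav's issue.
Gustav's share (₹220,000) is divided into 4 shares of ₹55,000: Leilani, Imani, Ronan, and Mateus each take ₹55,000.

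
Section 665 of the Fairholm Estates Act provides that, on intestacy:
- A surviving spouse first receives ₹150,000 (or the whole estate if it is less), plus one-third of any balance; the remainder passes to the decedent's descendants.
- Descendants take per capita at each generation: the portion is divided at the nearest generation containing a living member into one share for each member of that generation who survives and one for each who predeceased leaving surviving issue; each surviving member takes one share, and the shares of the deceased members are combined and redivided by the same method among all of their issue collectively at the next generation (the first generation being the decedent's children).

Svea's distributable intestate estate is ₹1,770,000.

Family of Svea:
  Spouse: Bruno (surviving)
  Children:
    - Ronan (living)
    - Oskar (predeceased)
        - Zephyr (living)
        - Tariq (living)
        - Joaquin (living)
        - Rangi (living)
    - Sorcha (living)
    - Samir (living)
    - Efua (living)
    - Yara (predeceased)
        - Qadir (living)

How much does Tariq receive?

Bruno first takes ₹150,000, leaving a balance of ₹1,620,000. Bruno then takes one-third of the balance (₹540,000), for a total of ₹690,000. The remaining ₹1,080,000 passes to the descendants.
The descendants' portion (₹1,080,000) is divided at the children's generation into 6 shares of ₹180,000. Ronan, Sorcha, Samir, and Efua each take ₹180,000. The 2 shares of the deceased (Oskar and Yara) are combined into a pool of ₹360,000.
That pool (₹360,000) is divided at the grandchildren's generation equally among Zephyr, Tariq, Joaquin, Rangi, and Qadir: ₹72,000 each.

Tariq receives ₹72,000.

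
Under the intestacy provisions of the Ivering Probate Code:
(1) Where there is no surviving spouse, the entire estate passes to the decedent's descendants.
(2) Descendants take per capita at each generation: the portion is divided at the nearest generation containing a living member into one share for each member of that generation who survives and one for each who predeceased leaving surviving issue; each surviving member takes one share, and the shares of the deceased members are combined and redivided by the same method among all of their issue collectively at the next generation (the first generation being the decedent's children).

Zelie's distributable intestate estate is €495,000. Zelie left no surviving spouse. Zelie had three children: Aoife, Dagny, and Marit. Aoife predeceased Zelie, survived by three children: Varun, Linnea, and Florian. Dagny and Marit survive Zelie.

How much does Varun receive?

The entire €495,000 passes to the descendants.
That amount (€495,000) is divided at the children's generation into 3 shares of €165,000. Dagny and Marit each take €165,000. The remaining share for the deceased Aoife (€165,000) is carried to the next generation.
That pool (€165,000) is divided at the grandchildren's generation equally among Varun, Linnea, and Florian: €55,000 each.

Varun receives €55,000.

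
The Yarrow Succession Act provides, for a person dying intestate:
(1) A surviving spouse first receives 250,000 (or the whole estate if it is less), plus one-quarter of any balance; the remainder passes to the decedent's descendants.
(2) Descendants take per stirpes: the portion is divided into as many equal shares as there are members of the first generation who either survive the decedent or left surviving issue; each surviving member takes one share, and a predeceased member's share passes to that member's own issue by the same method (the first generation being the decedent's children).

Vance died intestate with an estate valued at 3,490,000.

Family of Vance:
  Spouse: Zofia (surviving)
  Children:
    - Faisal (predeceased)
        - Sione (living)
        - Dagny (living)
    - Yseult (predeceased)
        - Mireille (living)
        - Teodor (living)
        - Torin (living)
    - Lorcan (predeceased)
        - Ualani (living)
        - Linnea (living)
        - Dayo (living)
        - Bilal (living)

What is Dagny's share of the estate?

Dagny receives 405,000.

Zofia first takes 250,000, leaving a balance of 3,240,000. Zofia then takes one-quarter of the balance (810,000), for a total of 1,060,000. The remaining 2,430,000 passes to the descendants.
The descendants' portion (2,430,000) is divided into 3 shares of 810,000: Faisal's 810,000 share passes to Faisal's issue; Yseult's 810,000 share passes to Yseult's issue; Lorcan's 810,000 share passes to Lorcan's issue.
Faisal's share (810,000) is divided into 2 shares of 405,000: Sione and Dagny each take 405,000.
Yseult's share (810,000) is divided into 3 shares of 270,000: Mireille, Teodor, and Torin each take 270,000.
Lorcan's share (810,000) is divided into 4 shares of 202,500: Ualani, Linnea, Dayo, and Bilal each take 202,500.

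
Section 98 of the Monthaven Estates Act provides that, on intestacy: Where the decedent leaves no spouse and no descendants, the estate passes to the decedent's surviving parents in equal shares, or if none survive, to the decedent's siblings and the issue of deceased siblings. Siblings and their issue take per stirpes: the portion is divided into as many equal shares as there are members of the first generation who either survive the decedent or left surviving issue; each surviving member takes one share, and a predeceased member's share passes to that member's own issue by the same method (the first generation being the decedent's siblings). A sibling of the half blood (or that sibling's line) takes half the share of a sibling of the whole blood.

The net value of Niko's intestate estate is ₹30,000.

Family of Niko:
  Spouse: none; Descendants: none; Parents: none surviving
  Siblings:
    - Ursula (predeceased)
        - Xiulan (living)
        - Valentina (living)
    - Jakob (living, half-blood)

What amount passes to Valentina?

The entire ₹30,000 passes to the siblings and their issue.
Counting each half-blood sibling's line as half a unit, there are 3/2 units in ₹30,000, so one unit is ₹20,000. Whole-blood lines (Ursula) take ₹20,000 each; half-blood lines (Jakob) take ₹10,000 each.
Ursula's share (₹20,000) is divided into 2 shares of ₹10,000: Xiulan and Valentina each take ₹10,000.

Valentina receives ₹10,000.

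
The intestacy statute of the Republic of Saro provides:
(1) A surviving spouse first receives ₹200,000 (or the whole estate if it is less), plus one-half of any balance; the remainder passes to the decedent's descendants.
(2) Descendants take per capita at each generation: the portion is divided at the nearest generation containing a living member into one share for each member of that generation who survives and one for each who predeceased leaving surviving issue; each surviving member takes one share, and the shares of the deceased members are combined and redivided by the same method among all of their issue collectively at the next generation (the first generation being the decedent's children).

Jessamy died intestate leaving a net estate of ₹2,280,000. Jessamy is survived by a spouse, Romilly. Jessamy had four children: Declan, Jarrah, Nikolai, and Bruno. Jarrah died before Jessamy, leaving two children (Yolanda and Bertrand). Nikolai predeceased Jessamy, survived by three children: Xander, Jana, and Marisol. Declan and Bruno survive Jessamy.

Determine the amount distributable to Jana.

Jana receives ₹104,000.

Romilly first takes ₹200,000, leaving a balance of ₹2,080,000. Romilly then takes one-half of the balance (₹1,040,000), for a total of ₹1,240,000. The remaining ₹1,040,000 passes to the descendants.
The descendants' portion (₹1,040,000) is divided at the children's generation into 4 shares of ₹260,000. Declan and Bruno each take ₹260,000. The 2 shares of the deceased (Jarrah and Nikolai) are combined into a pool of ₹520,000.
That pool (₹520,000) is divided at the grandchildren's generation equally among Yolanda, Bertrand, Xander, Jana, and Marisol: ₹104,000 each.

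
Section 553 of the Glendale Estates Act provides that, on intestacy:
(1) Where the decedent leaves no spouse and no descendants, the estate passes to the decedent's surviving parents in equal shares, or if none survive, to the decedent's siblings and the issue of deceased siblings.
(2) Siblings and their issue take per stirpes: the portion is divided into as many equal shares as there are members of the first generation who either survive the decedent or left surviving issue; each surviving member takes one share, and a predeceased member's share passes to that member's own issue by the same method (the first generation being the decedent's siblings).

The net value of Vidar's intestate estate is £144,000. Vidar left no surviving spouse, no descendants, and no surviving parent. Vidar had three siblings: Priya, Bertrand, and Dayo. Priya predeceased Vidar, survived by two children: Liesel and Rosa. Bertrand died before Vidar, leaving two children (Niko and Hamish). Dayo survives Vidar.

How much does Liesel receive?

Liesel receives £24,000.

The entire £144,000 passes to the siblings and their issue.
That amount (£144,000) is divided into 3 shares of £48,000: Dayo takes £48,000; Priya's £48,000 share passes to Priya's issue; Bertrand's £48,000 share passes to Bertrand's issue.
Priya's share (£48,000) is divided into 2 shares of £24,000: Liesel and Rosa each take £24,000.
Bertrand's share (£48,000) is divided into 2 shares of £24,000: Niko and Hamish each take £24,000.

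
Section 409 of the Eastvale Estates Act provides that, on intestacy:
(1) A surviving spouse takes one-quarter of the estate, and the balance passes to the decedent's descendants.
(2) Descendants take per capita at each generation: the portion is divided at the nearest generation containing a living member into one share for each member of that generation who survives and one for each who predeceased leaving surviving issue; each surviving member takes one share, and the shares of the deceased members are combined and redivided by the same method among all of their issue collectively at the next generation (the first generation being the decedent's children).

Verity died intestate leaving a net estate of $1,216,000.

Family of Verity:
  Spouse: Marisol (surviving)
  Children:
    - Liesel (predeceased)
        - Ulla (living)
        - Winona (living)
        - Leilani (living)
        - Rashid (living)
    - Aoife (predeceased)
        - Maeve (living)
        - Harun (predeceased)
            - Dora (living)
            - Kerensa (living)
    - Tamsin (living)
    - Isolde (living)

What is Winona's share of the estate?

Marisol takes one-quarter of $1,216,000 = $304,000. The remaining $912,000 passes to the descendants.
The descendants' portion ($912,000) is divided at the children's generation into 4 shares of $228,000. Tamsin and Isolde each take $228,000. The 2 shares of the deceased (Liesel and Aoife) are combined into a pool of $456,000.
That pool ($456,000) is divided at the grandchildren's generation into 6 shares of $76,000. Ulla, Winona, Leilani, Rashid, and Maeve each take $76,000. The remaining share for the deceased Harun ($76,000) is carried to the next generation.
That pool ($76,000) is divided at the great-grandchildren's generation equally among Dora and Kerensa: $38,000 each.

Winona receives $76,000.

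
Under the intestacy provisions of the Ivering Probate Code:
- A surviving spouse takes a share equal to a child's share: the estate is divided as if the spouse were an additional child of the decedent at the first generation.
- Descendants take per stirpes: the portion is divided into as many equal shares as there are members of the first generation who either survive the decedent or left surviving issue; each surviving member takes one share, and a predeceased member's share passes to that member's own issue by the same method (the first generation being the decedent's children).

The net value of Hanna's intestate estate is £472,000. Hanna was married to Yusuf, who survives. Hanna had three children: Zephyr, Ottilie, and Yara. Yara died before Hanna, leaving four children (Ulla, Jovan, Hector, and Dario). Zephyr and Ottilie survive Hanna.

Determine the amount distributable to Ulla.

The spouse counts as an additional share at the children's level, so there are 4 primary shares of £118,000. Yusuf takes one such share (£118,000).
The children's combined portion (£354,000) is divided into 3 shares of £118,000: Zephyr and Ottilie each take £118,000; Yara's £118,000 share passes to Yara's issue.
Yara's share (£118,000) is divided into 4 shares of £29,500: Ulla, Jovan, Hector, and Dario each take £29,500.

Ulla receives £29,500.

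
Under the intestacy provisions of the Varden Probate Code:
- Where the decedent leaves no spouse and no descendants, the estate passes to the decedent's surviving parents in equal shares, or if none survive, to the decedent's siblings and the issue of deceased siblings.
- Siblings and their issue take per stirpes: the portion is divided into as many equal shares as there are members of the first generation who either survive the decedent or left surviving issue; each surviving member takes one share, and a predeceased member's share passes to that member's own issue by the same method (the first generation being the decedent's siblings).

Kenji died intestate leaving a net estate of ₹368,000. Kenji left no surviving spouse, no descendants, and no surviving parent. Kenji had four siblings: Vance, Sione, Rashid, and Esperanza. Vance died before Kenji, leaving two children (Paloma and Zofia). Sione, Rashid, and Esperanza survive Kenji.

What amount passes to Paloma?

The entire ₹368,000 passes to the siblings and their issue.
That amount (₹368,000) is divided into 4 shares of ₹92,000: Sione, Rashid, and Esperanza each take ₹92,000; Vance's ₹92,000 share passes to Vance's issue.
Vance's share (₹92,000) is divided into 2 shares of ₹46,000: Paloma and Zofia each take ₹46,000.

Paloma receives ₹46,000.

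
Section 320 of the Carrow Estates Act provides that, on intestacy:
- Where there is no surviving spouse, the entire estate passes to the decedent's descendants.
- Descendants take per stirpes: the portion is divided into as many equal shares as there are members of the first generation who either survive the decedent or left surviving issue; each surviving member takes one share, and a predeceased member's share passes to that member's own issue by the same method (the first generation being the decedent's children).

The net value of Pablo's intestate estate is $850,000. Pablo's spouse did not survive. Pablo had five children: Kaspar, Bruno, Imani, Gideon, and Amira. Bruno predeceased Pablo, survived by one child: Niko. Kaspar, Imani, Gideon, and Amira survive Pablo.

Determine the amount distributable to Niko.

Niko receives $170,000.

The entire $850,000 passes to the descendants.
That amount ($850,000) is divided into 5 shares of $170,000: Kaspar, Imani, Gideon, and Amira each take $170,000; Bruno's $170,000 share passes to Bruno's issue.
Bruno's share ($170,000) passes entirely to Niko.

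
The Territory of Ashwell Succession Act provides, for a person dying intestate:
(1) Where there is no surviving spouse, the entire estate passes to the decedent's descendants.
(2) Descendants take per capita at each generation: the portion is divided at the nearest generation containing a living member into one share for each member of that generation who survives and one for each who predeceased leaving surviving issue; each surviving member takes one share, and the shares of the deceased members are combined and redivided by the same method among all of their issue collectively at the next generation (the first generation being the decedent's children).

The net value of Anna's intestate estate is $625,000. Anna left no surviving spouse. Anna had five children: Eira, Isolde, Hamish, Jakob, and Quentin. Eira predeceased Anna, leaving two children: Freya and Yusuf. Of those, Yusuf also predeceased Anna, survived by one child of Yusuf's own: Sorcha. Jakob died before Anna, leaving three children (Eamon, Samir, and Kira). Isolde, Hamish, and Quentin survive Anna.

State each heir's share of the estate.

Freya: $50,000; Sorcha: $50,000; Isolde: $125,000; Hamish: $125,000; Eamon: $50,000; Samir: $50,000; Kira: $50,000; Quentin: $125,000

The entire $625,000 passes to the descendants.
That amount ($625,000) is divided at the children's generation into 5 shares of $125,000. Isolde, Hamish, and Quentin each take $125,000. The 2 shares of the deceased (Eira and Jakob) are combined into a pool of $250,000.
That pool ($250,000) is divided at the grandchildren's generation into 5 shares of $50,000. Freya, Eamon, Samir, and Kira each take $50,000. The remaining share for the deceased Yusuf ($50,000) is carried to the next generation.
That pool ($50,000) passes entirely to Sorcha, the sole taker at the great-grandchildren's generation.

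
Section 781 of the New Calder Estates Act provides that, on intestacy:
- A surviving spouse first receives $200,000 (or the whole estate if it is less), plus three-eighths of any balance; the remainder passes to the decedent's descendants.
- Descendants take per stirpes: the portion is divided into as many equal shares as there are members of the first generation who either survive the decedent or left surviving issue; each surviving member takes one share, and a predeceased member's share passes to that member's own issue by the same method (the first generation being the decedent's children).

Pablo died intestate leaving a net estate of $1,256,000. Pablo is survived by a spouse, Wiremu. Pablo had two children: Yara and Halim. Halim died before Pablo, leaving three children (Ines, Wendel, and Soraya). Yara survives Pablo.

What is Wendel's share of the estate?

Wendel receives $110,000.

Wiremu first takes $200,000, leaving a balance of $1,056,000. Wiremu then takes three-eighths of the balance ($396,000), for a total of $596,000. The remaining $660,000 passes to the descendants.
The descendants' portion ($660,000) is divided into 2 shares of $330,000: Yara takes $330,000; Halim's $330,000 share passes to Halim's issue.
Halim's share ($330,000) is divided into 3 shares of $110,000: Ines, Wendel, and Soraya each take $110,000.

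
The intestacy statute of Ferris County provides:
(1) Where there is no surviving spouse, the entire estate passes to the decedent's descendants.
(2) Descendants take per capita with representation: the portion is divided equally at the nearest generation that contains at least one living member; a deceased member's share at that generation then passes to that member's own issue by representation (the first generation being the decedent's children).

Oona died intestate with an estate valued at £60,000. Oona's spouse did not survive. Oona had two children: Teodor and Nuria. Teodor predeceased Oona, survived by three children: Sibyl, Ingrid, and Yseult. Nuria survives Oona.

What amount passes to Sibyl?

Sibyl receives £10,000.

The entire £60,000 passes to the descendants.
That amount (£60,000) is divided into 2 shares of £30,000: Nuria takes £30,000; Teodor's £30,000 share passes to Teodor's issue.
Teodor's share (£30,000) is divided into 3 shares of £10,000: Sibyl, Ingrid, and Yseult each take £10,000.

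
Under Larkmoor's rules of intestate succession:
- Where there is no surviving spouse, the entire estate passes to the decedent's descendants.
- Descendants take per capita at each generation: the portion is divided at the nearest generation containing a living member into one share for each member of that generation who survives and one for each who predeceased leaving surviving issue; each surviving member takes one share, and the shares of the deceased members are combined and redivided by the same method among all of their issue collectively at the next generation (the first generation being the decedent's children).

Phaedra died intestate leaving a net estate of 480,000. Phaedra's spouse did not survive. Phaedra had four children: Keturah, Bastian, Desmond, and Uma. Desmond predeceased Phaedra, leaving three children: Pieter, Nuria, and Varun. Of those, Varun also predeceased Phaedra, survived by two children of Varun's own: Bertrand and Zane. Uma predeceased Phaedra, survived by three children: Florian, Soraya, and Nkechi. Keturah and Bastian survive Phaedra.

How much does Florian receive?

Florian receives 40,000.

The entire 480,000 passes to the descendants.
That amount (480,000) is divided at the children's generation into 4 shares of 120,000. Keturah and Bastian each take 120,000. The 2 shares of the deceased (Desmond and Uma) are combined into a pool of 240,000.
That pool (240,000) is divided at the grandchildren's generation into 6 shares of 40,000. Pieter, Nuria, Florian, Soraya, and Nkechi each take 40,000. The remaining share for the deceased Varun (40,000) is carried to the next generation.
That pool (40,000) is divided at the great-grandchildren's generation equally among Bertrand and Zane: 20,000 each.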